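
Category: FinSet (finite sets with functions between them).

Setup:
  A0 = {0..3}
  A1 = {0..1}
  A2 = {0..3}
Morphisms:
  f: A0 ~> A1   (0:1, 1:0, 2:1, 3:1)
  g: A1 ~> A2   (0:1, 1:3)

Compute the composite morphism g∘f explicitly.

  0 f~>1 g~>3
  1 f~>0 g~>1
  2 f~>1 g~>3
  3 f~>1 g~>3
composite: (0:3, 1:1, 2:3, 3:3)

Answer: (0:3, 1:1, 2:3, 3:3)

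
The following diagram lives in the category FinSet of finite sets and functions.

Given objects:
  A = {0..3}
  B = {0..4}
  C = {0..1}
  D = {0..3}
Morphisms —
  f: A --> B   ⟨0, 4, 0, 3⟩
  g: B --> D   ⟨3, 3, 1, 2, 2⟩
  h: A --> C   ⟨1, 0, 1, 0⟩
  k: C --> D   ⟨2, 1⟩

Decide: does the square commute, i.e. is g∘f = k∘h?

1) trace f;g:
  0 f-->0 g-->3
  1 f-->4 g-->2
  2 f-->0 g-->3
  3 f-->3 g-->2
  ⟦path⟧₁ = ⟨3, 2, 3, 2⟩
2) trace h;k:
  0 h-->1 k-->1
  1 h-->0 k-->2
  2 h-->1 k-->1
  3 h-->0 k-->2
  ⟦path⟧₂ = ⟨1, 2, 1, 2⟩
Equal? NO — does not commute

Answer: DOES NOT COMMUTE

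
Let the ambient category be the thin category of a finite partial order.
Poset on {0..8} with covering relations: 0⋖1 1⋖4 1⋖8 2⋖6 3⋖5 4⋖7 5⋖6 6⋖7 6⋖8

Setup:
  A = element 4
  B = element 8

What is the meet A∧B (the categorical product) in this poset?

Answer: A∧B = 1

Derivation:
Common predecessors of 4,8: {0,1}
  0 ⊑ 1
  1 ⊑ 1
glb = 1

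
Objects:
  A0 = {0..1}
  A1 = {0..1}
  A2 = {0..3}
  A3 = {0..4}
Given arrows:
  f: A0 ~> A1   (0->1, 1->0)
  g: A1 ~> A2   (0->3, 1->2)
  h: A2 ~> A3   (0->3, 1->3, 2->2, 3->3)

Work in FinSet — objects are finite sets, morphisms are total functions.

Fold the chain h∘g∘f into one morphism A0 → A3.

  0 f~>1 g~>2 h~>2
  1 f~>0 g~>3 h~>3
result: (0->2, 1->3)

Answer: (0->2, 1->3)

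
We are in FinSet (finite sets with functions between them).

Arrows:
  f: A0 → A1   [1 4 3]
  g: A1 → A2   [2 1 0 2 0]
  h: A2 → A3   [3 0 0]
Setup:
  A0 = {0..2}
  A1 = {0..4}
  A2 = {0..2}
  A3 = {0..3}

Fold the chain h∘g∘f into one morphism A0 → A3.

Answer: [0 3 0]

Derivation:
  0 f→1 g→1 h→0
  1 f→4 g→0 h→3
  2 f→3 g→2 h→0
composite: [0 3 0]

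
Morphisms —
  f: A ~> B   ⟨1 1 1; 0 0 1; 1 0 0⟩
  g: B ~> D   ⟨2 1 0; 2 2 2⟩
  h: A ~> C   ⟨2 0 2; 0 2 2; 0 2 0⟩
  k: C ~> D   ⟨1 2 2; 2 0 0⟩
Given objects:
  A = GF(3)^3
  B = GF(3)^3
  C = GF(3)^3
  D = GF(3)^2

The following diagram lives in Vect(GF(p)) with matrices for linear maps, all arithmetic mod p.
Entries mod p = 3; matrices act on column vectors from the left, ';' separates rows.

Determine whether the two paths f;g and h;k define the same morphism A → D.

Answer: DOES NOT COMMUTE

Work:
Along f;g (path 1):
  e0=⟨1,0,0⟩ f~>⟨1,0,1⟩ g~>⟨2,1⟩
  e1=⟨0,1,0⟩ f~>⟨1,0,0⟩ g~>⟨2,2⟩
  e2=⟨0,0,1⟩ f~>⟨1,1,0⟩ g~>⟨0,1⟩
  ⟦path⟧₁ = ⟨2 2 0; 1 2 1⟩
Along h;k (path 2):
  e0=⟨1,0,0⟩ h~>⟨2,0,0⟩ k~>⟨2,1⟩
  e1=⟨0,1,0⟩ h~>⟨0,2,2⟩ k~>⟨2,0⟩
  e2=⟨0,0,1⟩ h~>⟨2,2,0⟩ k~>⟨0,1⟩
  ⟦path⟧₂ = ⟨2 2 0; 1 0 1⟩
Equal? NO — does not commute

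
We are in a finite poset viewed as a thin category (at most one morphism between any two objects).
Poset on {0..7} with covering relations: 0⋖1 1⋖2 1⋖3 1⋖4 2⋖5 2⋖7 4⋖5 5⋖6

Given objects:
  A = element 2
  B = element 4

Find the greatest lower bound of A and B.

Answer: A∧B = 1

Trace:
Common predecessors of 2,4: {0,1}
  0 <= 1
  1 <= 1
glb = 1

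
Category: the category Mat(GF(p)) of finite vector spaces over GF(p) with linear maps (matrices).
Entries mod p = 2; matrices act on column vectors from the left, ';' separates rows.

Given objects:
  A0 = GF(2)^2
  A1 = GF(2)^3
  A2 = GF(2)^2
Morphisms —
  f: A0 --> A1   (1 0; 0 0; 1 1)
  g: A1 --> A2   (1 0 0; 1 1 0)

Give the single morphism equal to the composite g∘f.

  e0=(1,0) f-->(1,0,1) g-->(1,1)
  e1=(0,1) f-->(0,0,1) g-->(0,0)
⟦path⟧: (1 0; 1 0)

Answer: (1 0; 1 0)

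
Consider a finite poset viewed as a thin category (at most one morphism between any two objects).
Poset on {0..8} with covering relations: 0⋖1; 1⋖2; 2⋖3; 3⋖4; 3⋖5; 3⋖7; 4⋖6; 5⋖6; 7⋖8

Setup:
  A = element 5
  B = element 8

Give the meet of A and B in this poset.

Answer: A∧B = 3

Trace:
{x : x<=A ∧ x<=B} = {0,1,2,3}  (A=5, B=8)
  0 <= 3
  1 <= 3
  2 <= 3
  3 <= 3
glb = 3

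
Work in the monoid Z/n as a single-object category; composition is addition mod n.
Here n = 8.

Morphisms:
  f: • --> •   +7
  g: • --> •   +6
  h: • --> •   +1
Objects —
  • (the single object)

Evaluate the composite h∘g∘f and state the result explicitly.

  0 +7≡7 +6≡5 +1≡6  (mod 8)
result: +6

Answer: +6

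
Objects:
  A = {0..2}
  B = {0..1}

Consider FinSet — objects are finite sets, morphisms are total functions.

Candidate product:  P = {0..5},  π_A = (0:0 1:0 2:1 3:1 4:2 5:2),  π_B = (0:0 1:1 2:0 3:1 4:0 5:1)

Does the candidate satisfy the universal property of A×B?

Answer: VALID PRODUCT

Trace:
|A|·|B| = 3·2 = 6;  |P| = 6
Check the pairing map k ↦ (π_A(k), π_B(k)):
  0 : (0,0)
  1 : (0,1)
  2 : (1,0)
  3 : (1,1)
  4 : (2,0)
  5 : (2,1)
distinct pairs in image: 6 / 6 needed
  → bijection onto A×B; projections well-typed.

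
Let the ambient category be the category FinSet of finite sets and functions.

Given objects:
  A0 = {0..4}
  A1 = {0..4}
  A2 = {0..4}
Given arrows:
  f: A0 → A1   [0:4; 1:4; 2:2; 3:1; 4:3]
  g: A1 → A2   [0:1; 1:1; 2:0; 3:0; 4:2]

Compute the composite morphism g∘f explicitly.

  0 f→4 g→2
  1 f→4 g→2
  2 f→2 g→0
  3 f→1 g→1
  4 f→3 g→0
⟦path⟧: [0:2; 1:2; 2:0; 3:1; 4:0]

Answer: [0:2; 1:2; 2:0; 3:1; 4:0]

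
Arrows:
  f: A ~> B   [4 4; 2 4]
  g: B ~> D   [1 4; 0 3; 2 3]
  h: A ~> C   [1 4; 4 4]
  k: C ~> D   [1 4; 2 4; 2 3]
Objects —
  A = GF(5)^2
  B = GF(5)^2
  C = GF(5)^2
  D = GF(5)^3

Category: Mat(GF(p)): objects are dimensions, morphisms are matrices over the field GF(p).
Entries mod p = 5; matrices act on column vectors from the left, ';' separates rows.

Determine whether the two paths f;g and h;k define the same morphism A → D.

Along f;g (path 1):
  e0=⟨1,0⟩ f~>⟨4,2⟩ g~>⟨2,1,4⟩
  e1=⟨0,1⟩ f~>⟨4,4⟩ g~>⟨0,2,0⟩
  result₁ = [2 0; 1 2; 4 0]
Along h;k (path 2):
  e0=⟨1,0⟩ h~>⟨1,4⟩ k~>⟨2,3,4⟩
  e1=⟨0,1⟩ h~>⟨4,4⟩ k~>⟨0,4,0⟩
  result₂ = [2 0; 3 4; 4 0]
Equal? distinct morphisms ✗

Answer: DOES NOT COMMUTE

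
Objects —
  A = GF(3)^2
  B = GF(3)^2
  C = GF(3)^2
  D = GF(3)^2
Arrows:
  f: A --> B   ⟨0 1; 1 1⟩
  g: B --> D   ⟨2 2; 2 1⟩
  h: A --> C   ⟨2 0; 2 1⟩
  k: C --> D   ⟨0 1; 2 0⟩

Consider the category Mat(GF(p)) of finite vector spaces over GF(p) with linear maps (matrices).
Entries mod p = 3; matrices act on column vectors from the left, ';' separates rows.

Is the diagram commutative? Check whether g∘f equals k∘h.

Answer: COMMUTES

Derivation:
1) trace f;g:
  e0=[1,0] f-->[0,1] g-->[2,1]
  e1=[0,1] f-->[1,1] g-->[1,0]
  ⟦path⟧₁ = ⟨2 1; 1 0⟩
2) trace h;k:
  e0=[1,0] h-->[2,2] k-->[2,1]
  e1=[0,1] h-->[0,1] k-->[1,0]
  ⟦path⟧₂ = ⟨2 1; 1 0⟩
Equal? equal; square commutes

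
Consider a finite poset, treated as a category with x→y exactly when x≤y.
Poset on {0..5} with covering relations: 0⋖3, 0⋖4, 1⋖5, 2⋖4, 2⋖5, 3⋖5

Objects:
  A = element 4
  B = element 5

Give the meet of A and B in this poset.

Answer: NO MEET EXISTS

Work:
Lower bounds of A=4 and B=5: {0,2}
  maximal lower bounds 0 and 2 are incomparable: neither 0<=2 nor 2<=0
→ no greatest lower bound exists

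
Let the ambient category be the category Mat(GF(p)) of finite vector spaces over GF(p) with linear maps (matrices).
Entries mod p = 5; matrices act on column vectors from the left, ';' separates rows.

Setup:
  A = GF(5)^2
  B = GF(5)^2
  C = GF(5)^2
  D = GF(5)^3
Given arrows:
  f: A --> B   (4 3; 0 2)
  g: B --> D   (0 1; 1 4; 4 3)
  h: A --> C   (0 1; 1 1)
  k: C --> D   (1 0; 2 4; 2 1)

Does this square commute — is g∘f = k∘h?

Answer: DOES NOT COMMUTE

Derivation:
Path 1 = f;g:
  e0=[1,0] f-->[4,0] g-->[0,4,1]
  e1=[0,1] f-->[3,2] g-->[2,1,3]
  composite₁ = (0 2; 4 1; 1 3)
Path 2 = h;k:
  e0=[1,0] h-->[0,1] k-->[0,4,1]
  e1=[0,1] h-->[1,1] k-->[1,1,3]
  composite₂ = (0 1; 4 1; 1 3)
Equal? distinct morphisms ✗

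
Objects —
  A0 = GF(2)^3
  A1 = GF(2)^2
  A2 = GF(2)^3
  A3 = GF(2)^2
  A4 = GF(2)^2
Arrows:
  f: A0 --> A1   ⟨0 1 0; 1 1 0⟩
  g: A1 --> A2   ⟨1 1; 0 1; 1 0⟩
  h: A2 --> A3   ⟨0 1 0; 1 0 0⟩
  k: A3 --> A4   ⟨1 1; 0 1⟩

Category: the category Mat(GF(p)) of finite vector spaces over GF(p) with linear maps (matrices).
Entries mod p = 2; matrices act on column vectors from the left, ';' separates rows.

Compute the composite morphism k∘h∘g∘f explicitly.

  e0=[1,0,0] f-->[0,1] g-->[1,1,0] h-->[1,1] k-->[0,1]
  e1=[0,1,0] f-->[1,1] g-->[0,1,1] h-->[1,0] k-->[1,0]
  e2=[0,0,1] f-->[0,0] g-->[0,0,0] h-->[0,0] k-->[0,0]
result: ⟨0 1 0; 1 0 0⟩

Answer: ⟨0 1 0; 1 0 0⟩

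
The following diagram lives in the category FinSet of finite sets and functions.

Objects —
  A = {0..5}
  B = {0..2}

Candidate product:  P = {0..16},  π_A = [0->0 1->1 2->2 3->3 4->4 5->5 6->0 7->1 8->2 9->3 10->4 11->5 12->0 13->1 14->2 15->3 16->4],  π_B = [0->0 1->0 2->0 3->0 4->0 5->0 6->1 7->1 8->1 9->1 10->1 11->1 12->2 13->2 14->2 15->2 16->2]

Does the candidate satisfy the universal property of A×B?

|A|·|B| = 6·3 = 18;  |P| = 17
  → cardinalities differ; no bijection possible.

Answer: NOT A VALID PRODUCT — |P|=17 ≠ |A|·|B|=18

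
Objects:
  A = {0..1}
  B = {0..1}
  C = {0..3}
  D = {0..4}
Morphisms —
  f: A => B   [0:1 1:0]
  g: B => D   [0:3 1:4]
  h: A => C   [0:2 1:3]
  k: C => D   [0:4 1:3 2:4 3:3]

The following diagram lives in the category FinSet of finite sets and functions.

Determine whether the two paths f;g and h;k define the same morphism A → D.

1) trace f;g:
  0 f=>1 g=>4
  1 f=>0 g=>3
  ⟦path⟧₁ = [0:4 1:3]
2) trace h;k:
  0 h=>2 k=>4
  1 h=>3 k=>3
  ⟦path⟧₂ = [0:4 1:3]
Equal? same morphism ✓

Answer: COMMUTES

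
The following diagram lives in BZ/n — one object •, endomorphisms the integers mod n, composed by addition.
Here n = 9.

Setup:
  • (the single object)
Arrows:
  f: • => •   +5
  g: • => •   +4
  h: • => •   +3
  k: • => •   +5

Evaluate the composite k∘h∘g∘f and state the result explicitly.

  0 +5≡5 +4≡0 +3≡3 +5≡8  (mod 9)
composite: +8

Answer: +8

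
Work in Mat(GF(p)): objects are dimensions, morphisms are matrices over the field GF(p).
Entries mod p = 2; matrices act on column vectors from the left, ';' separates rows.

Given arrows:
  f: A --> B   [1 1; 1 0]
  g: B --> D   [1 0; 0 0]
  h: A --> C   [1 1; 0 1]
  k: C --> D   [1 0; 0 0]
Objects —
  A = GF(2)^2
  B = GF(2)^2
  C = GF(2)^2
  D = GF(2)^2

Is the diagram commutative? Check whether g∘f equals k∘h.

Answer: COMMUTES

Trace:
1) trace f;g:
  e0=(1,0) f-->(1,1) g-->(1,0)
  e1=(0,1) f-->(1,0) g-->(1,0)
  composite₁ = [1 1; 0 0]
2) trace h;k:
  e0=(1,0) h-->(1,0) k-->(1,0)
  e1=(0,1) h-->(1,1) k-->(1,0)
  composite₂ = [1 1; 0 0]
Equal? equal; square commutes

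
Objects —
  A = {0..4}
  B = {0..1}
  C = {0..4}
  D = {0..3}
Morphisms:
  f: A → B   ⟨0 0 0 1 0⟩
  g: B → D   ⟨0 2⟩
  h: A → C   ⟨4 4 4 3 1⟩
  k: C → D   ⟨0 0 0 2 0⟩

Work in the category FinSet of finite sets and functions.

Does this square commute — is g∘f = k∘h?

Answer: COMMUTES

Derivation:
Along f;g (path 1):
  0 f→0 g→0
  1 f→0 g→0
  2 f→0 g→0
  3 f→1 g→2
  4 f→0 g→0
  ⟦path⟧₁ = ⟨0 0 0 2 0⟩
Along h;k (path 2):
  0 h→4 k→0
  1 h→4 k→0
  2 h→4 k→0
  3 h→3 k→2
  4 h→1 k→0
  ⟦path⟧₂ = ⟨0 0 0 2 0⟩
Equal? same morphism ✓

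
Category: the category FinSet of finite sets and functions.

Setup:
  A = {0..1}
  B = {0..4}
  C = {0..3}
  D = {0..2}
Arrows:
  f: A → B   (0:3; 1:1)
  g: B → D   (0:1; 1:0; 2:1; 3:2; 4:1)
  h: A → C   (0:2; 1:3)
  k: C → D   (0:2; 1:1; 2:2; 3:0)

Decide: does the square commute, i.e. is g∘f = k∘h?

Answer: COMMUTES

Work:
Path 1 = f;g:
  0 f→3 g→2
  1 f→1 g→0
  composite₁ = (0:2; 1:0)
Path 2 = h;k:
  0 h→2 k→2
  1 h→3 k→0
  composite₂ = (0:2; 1:0)
Equal? same morphism ✓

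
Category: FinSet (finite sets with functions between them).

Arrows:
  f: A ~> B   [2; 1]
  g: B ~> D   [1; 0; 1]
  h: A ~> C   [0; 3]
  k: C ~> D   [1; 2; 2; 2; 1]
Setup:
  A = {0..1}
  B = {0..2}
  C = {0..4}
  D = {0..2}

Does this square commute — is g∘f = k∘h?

Along f;g (path 1):
  0 f~>2 g~>1
  1 f~>1 g~>0
  ⟦path⟧₁ = [1; 0]
Along h;k (path 2):
  0 h~>0 k~>1
  1 h~>3 k~>2
  ⟦path⟧₂ = [1; 2]
Equal? differ; not commutative

Answer: DOES NOT COMMUTE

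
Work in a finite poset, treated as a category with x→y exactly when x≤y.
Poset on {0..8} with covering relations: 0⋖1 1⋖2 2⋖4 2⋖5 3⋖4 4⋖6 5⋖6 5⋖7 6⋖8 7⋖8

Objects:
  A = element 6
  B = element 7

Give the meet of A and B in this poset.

Answer: A∧B = 5

Trace:
{x : x⊑A ∧ x⊑B} = {0,1,2,5}  (A=6, B=7)
  0 ⊑ 5
  1 ⊑ 5
  2 ⊑ 5
  5 ⊑ 5
glb = 5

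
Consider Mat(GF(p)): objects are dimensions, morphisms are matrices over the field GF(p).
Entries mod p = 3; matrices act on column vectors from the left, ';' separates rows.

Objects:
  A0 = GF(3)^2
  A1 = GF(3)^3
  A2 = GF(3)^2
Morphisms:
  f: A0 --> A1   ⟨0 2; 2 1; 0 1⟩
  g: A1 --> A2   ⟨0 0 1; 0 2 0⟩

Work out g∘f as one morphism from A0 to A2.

  e0=(1,0) f-->(0,2,0) g-->(0,1)
  e1=(0,1) f-->(2,1,1) g-->(1,2)
⟦path⟧: ⟨0 1; 1 2⟩

Answer: ⟨0 1; 1 2⟩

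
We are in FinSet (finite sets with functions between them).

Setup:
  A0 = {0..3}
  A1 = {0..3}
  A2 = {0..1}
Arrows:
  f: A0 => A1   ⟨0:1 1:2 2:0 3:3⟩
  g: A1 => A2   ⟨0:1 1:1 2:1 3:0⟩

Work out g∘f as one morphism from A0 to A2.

Answer: ⟨0:1 1:1 2:1 3:0⟩

Trace:
  0 f=>1 g=>1
  1 f=>2 g=>1
  2 f=>0 g=>1
  3 f=>3 g=>0
result: ⟨0:1 1:1 2:1 3:0⟩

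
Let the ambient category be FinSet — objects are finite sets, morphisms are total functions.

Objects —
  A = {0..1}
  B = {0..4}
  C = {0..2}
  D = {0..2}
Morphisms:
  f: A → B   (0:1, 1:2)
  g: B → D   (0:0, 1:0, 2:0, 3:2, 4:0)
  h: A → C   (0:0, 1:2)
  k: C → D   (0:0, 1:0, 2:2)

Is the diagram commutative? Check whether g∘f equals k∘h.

Along f;g (path 1):
  0 f→1 g→0
  1 f→2 g→0
  ⟦path⟧₁ = (0:0, 1:0)
Along h;k (path 2):
  0 h→0 k→0
  1 h→2 k→2
  ⟦path⟧₂ = (0:0, 1:2)
Equal? distinct morphisms ✗

Answer: DOES NOT COMMUTE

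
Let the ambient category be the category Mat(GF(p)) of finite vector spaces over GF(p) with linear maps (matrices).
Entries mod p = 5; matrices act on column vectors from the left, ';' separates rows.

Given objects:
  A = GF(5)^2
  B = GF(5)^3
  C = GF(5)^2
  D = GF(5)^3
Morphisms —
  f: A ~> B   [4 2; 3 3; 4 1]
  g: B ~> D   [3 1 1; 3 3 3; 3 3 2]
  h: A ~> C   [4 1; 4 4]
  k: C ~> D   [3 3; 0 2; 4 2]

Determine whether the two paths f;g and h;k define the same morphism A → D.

1) trace f;g:
  e0=(1,0) f~>(4,3,4) g~>(4,3,4)
  e1=(0,1) f~>(2,3,1) g~>(0,3,2)
  composite₁ = [4 0; 3 3; 4 2]
2) trace h;k:
  e0=(1,0) h~>(4,4) k~>(4,3,4)
  e1=(0,1) h~>(1,4) k~>(0,3,2)
  composite₂ = [4 0; 3 3; 4 2]
Equal? YES — commutes

Answer: COMMUTES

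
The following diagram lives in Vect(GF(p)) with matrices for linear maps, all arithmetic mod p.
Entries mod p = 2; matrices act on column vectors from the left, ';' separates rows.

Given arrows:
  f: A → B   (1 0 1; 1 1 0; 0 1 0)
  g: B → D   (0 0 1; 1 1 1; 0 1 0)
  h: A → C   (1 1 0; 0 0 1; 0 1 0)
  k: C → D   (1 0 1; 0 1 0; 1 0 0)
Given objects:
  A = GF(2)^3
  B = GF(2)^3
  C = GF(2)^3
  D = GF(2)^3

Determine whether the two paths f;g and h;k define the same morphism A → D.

Answer: DOES NOT COMMUTE

Derivation:
Along f;g (path 1):
  e0=⟨1,0,0⟩ f→⟨1,1,0⟩ g→⟨0,0,1⟩
  e1=⟨0,1,0⟩ f→⟨0,1,1⟩ g→⟨1,0,1⟩
  e2=⟨0,0,1⟩ f→⟨1,0,0⟩ g→⟨0,1,0⟩
  result₁ = (0 1 0; 0 0 1; 1 1 0)
Along h;k (path 2):
  e0=⟨1,0,0⟩ h→⟨1,0,0⟩ k→⟨1,0,1⟩
  e1=⟨0,1,0⟩ h→⟨1,0,1⟩ k→⟨0,0,1⟩
  e2=⟨0,0,1⟩ h→⟨0,1,0⟩ k→⟨0,1,0⟩
  result₂ = (1 0 0; 0 0 1; 1 1 0)
Equal? distinct morphisms ✗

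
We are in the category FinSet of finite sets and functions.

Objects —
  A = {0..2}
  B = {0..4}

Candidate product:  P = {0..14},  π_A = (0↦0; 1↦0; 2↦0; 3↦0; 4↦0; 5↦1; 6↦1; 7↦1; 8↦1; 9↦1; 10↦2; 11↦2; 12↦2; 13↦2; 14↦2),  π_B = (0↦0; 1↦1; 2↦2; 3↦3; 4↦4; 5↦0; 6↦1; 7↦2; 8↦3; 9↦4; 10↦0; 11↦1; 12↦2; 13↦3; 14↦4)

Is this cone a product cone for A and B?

|A|·|B| = 3·5 = 15;  |P| = 15
Check the pairing map k ↦ (π_A(k), π_B(k)):
  0 ↦ (0,0)
  1 ↦ (0,1)
  2 ↦ (0,2)
  3 ↦ (0,3)
  4 ↦ (0,4)
  5 ↦ (1,0)
  6 ↦ (1,1)
  7 ↦ (1,2)
  8 ↦ (1,3)
  9 ↦ (1,4)
  10 ↦ (2,0)
  11 ↦ (2,1)
  12 ↦ (2,2)
  13 ↦ (2,3)
  14 ↦ (2,4)
distinct pairs in image: 15 / 15 needed
  → bijection onto A×B; projections well-typed.

Answer: VALID PRODUCT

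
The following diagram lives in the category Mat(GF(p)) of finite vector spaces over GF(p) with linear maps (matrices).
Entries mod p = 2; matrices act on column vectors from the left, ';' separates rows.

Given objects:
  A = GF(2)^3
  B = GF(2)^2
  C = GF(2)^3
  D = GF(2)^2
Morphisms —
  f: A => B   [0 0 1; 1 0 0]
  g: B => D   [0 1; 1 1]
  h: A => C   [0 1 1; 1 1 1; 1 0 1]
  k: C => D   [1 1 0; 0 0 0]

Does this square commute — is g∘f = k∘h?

Answer: DOES NOT COMMUTE

Trace:
1) trace f;g:
  e0=(1,0,0) f=>(0,1) g=>(1,1)
  e1=(0,1,0) f=>(0,0) g=>(0,0)
  e2=(0,0,1) f=>(1,0) g=>(0,1)
  composite₁ = [1 0 0; 1 0 1]
2) trace h;k:
  e0=(1,0,0) h=>(0,1,1) k=>(1,0)
  e1=(0,1,0) h=>(1,1,0) k=>(0,0)
  e2=(0,0,1) h=>(1,1,1) k=>(0,0)
  composite₂ = [1 0 0; 0 0 0]
Equal? differ; not commutative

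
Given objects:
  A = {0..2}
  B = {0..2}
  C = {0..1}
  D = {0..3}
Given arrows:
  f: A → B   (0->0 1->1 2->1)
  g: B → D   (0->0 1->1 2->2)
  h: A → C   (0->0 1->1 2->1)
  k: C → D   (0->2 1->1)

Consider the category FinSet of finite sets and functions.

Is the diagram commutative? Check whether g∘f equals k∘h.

Answer: DOES NOT COMMUTE

Derivation:
Along f;g (path 1):
  0 f→0 g→0
  1 f→1 g→1
  2 f→1 g→1
  ⟦path⟧₁ = (0->0 1->1 2->1)
Along h;k (path 2):
  0 h→0 k→2
  1 h→1 k→1
  2 h→1 k→1
  ⟦path⟧₂ = (0->2 1->1 2->1)
Equal? distinct morphisms ✗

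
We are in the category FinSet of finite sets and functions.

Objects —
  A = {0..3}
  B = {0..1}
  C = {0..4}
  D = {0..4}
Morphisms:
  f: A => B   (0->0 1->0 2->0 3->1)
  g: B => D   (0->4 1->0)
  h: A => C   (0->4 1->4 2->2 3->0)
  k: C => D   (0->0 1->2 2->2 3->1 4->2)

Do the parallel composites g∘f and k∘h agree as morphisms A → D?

Answer: DOES NOT COMMUTE

Trace:
1) trace f;g:
  0 f=>0 g=>4
  1 f=>0 g=>4
  2 f=>0 g=>4
  3 f=>1 g=>0
  result₁ = (0->4 1->4 2->4 3->0)
2) trace h;k:
  0 h=>4 k=>2
  1 h=>4 k=>2
  2 h=>2 k=>2
  3 h=>0 k=>0
  result₂ = (0->2 1->2 2->2 3->0)
Equal? differ; not commutative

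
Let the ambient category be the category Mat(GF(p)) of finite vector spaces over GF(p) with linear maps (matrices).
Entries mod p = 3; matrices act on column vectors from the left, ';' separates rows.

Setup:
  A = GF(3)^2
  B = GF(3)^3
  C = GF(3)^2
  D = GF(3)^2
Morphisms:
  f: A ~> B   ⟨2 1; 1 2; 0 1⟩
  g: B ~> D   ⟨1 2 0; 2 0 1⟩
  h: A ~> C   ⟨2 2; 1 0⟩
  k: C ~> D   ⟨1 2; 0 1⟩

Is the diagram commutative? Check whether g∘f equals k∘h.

Path 1 = f;g:
  e0=⟨1,0⟩ f~>⟨2,1,0⟩ g~>⟨1,1⟩
  e1=⟨0,1⟩ f~>⟨1,2,1⟩ g~>⟨2,0⟩
  ⟦path⟧₁ = ⟨1 2; 1 0⟩
Path 2 = h;k:
  e0=⟨1,0⟩ h~>⟨2,1⟩ k~>⟨1,1⟩
  e1=⟨0,1⟩ h~>⟨2,0⟩ k~>⟨2,0⟩
  ⟦path⟧₂ = ⟨1 2; 1 0⟩
Equal? YES — commutes

Answer: COMMUTES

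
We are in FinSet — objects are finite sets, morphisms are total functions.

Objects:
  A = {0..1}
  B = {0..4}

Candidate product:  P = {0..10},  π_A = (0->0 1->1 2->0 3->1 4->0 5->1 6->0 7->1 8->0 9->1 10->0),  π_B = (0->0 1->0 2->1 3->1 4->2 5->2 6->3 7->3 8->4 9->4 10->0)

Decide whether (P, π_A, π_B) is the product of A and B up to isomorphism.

Answer: NOT A VALID PRODUCT — |P|=11 ≠ |A|·|B|=10

Trace:
|A|·|B| = 2·5 = 10;  |P| = 11
  → cardinalities differ; no bijection possible.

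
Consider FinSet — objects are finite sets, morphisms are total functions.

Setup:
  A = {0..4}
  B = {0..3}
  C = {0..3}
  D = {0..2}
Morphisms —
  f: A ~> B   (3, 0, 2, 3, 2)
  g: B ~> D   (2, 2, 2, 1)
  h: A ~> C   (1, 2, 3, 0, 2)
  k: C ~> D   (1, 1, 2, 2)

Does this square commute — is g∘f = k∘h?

Answer: COMMUTES

Derivation:
1) trace f;g:
  0 f~>3 g~>1
  1 f~>0 g~>2
  2 f~>2 g~>2
  3 f~>3 g~>1
  4 f~>2 g~>2
  ⟦path⟧₁ = (1, 2, 2, 1, 2)
2) trace h;k:
  0 h~>1 k~>1
  1 h~>2 k~>2
  2 h~>3 k~>2
  3 h~>0 k~>1
  4 h~>2 k~>2
  ⟦path⟧₂ = (1, 2, 2, 1, 2)
Equal? same morphism ✓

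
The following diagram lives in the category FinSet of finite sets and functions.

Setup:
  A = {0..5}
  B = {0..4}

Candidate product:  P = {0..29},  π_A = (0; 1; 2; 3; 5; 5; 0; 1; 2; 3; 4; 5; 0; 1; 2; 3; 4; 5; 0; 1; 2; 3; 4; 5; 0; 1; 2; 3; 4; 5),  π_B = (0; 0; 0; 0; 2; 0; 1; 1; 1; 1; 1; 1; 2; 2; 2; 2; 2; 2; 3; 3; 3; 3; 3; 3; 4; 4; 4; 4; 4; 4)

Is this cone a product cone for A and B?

Answer: NOT A VALID PRODUCT — duplicate pair at indices 17,4

Trace:
|A|·|B| = 6·5 = 30;  |P| = 30
Check the pairing map k ↦ (π_A(k), π_B(k)):
  0 -> (0,0)
  1 -> (1,0)
  2 -> (2,0)
  3 -> (3,0)
  4 -> (5,2)
  5 -> (5,0)
  6 -> (0,1)
  7 -> (1,1)
  8 -> (2,1)
  9 -> (3,1)
  10 -> (4,1)
  11 -> (5,1)
  12 -> (0,2)
  13 -> (1,2)
  14 -> (2,2)
  15 -> (3,2)
  16 -> (4,2)
  17 -> (5,2)  ✗ repeats pair of k=4
  18 -> (0,3)
  19 -> (1,3)
  20 -> (2,3)
  21 -> (3,3)
  22 -> (4,3)
  23 -> (5,3)
  24 -> (0,4)
  25 -> (1,4)
  26 -> (2,4)
  27 -> (3,4)
  28 -> (4,4)
  29 -> (5,4)
distinct pairs in image: 29 / 30 needed
  → (5,2) hit at k=4 and k=17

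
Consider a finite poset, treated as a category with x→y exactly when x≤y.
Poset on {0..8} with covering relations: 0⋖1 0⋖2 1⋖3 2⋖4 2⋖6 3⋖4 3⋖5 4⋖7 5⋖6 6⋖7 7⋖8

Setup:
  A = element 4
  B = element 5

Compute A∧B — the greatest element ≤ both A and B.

Answer: A∧B = 3

Derivation:
{x : x≤A ∧ x≤B} = {0,1,3}  (A=4, B=5)
  0 ≤ 3
  1 ≤ 3
  3 ≤ 3
glb = 3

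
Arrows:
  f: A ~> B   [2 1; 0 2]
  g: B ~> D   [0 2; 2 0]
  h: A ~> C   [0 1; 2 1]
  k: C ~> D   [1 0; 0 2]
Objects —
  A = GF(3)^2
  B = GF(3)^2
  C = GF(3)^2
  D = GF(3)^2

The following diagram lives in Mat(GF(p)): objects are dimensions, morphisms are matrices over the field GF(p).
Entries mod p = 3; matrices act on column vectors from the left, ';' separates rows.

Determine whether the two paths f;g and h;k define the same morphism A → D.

Answer: COMMUTES

Work:
Path 1 = f;g:
  e0=(1,0) f~>(2,0) g~>(0,1)
  e1=(0,1) f~>(1,2) g~>(1,2)
  composite₁ = [0 1; 1 2]
Path 2 = h;k:
  e0=(1,0) h~>(0,2) k~>(0,1)
  e1=(0,1) h~>(1,1) k~>(1,2)
  composite₂ = [0 1; 1 2]
Equal? equal; square commutes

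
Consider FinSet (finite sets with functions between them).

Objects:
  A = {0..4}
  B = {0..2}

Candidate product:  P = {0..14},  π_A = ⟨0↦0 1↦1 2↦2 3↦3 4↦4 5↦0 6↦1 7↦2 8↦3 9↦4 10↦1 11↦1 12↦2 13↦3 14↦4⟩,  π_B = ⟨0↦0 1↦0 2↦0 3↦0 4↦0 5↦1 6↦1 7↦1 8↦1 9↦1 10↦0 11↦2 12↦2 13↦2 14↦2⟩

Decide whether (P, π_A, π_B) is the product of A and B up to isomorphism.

Answer: NOT A VALID PRODUCT — duplicate pair at indices 1,10

Work:
|A|·|B| = 5·3 = 15;  |P| = 15
Check the pairing map k ↦ (π_A(k), π_B(k)):
  0 ↦ (0,0)
  1 ↦ (1,0)
  2 ↦ (2,0)
  3 ↦ (3,0)
  4 ↦ (4,0)
  5 ↦ (0,1)
  6 ↦ (1,1)
  7 ↦ (2,1)
  8 ↦ (3,1)
  9 ↦ (4,1)
  10 ↦ (1,0)  ✗ repeats pair of k=1
  11 ↦ (1,2)
  12 ↦ (2,2)
  13 ↦ (3,2)
  14 ↦ (4,2)
distinct pairs in image: 14 / 15 needed
  → (1,0) hit at k=1 and k=10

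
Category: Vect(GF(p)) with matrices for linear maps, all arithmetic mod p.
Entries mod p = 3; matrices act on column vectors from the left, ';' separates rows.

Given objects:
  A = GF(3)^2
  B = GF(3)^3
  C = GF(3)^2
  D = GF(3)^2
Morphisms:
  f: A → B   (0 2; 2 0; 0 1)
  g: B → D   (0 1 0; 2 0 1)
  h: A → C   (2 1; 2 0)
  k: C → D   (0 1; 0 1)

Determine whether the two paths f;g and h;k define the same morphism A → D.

Answer: DOES NOT COMMUTE

Derivation:
Along f;g (path 1):
  e0=(1,0) f→(0,2,0) g→(2,0)
  e1=(0,1) f→(2,0,1) g→(0,2)
  composite₁ = (2 0; 0 2)
Along h;k (path 2):
  e0=(1,0) h→(2,2) k→(2,2)
  e1=(0,1) h→(1,0) k→(0,0)
  composite₂ = (2 0; 2 0)
Equal? distinct morphisms ✗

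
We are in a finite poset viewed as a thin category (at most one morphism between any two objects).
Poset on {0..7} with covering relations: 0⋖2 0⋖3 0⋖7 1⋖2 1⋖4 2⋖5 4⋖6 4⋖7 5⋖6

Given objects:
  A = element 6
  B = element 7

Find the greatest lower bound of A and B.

Answer: NO MEET EXISTS

Work:
Lower bounds of A=6 and B=7: {0,1,4}
  maximal lower bounds 0 and 4 are incomparable: neither 0≤4 nor 4≤0
→ no greatest lower bound exists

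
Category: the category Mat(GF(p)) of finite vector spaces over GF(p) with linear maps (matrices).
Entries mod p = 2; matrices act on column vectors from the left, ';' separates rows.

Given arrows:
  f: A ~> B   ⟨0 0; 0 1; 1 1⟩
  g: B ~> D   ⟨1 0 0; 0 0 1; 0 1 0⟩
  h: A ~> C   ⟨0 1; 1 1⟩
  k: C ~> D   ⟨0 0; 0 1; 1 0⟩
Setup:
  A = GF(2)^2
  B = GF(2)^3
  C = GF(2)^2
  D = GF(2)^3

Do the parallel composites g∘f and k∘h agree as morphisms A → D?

Along f;g (path 1):
  e0=⟨1,0⟩ f~>⟨0,0,1⟩ g~>⟨0,1,0⟩
  e1=⟨0,1⟩ f~>⟨0,1,1⟩ g~>⟨0,1,1⟩
  result₁ = ⟨0 0; 1 1; 0 1⟩
Along h;k (path 2):
  e0=⟨1,0⟩ h~>⟨0,1⟩ k~>⟨0,1,0⟩
  e1=⟨0,1⟩ h~>⟨1,1⟩ k~>⟨0,1,1⟩
  result₂ = ⟨0 0; 1 1; 0 1⟩
Equal? YES — commutes

Answer: COMMUTES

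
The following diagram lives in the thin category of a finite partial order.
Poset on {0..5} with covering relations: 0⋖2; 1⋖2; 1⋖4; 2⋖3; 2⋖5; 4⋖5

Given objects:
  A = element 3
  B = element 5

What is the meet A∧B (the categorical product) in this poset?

Answer: A∧B = 2

Work:
Lower bounds of A=3 and B=5: {0,1,2}
  0 ≤ 2
  1 ≤ 2
  2 ≤ 2
glb = 2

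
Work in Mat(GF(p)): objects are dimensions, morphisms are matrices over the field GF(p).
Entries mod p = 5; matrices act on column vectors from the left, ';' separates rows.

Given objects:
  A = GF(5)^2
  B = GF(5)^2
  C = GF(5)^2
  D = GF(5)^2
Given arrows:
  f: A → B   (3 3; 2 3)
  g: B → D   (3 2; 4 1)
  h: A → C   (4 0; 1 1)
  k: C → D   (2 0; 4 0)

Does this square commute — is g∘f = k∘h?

1) trace f;g:
  e0=[1,0] f→[3,2] g→[3,4]
  e1=[0,1] f→[3,3] g→[0,0]
  composite₁ = (3 0; 4 0)
2) trace h;k:
  e0=[1,0] h→[4,1] k→[3,1]
  e1=[0,1] h→[0,1] k→[0,0]
  composite₂ = (3 0; 1 0)
Equal? NO — does not commute

Answer: DOES NOT COMMUTE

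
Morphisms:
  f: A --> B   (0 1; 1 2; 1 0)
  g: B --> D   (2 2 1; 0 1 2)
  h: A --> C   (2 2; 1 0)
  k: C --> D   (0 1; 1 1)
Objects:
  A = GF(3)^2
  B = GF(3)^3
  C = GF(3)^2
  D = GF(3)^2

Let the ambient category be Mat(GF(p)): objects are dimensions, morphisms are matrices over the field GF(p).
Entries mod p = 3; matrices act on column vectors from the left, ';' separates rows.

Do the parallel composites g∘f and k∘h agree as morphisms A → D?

Along f;g (path 1):
  e0=(1,0) f-->(0,1,1) g-->(0,0)
  e1=(0,1) f-->(1,2,0) g-->(0,2)
  composite₁ = (0 0; 0 2)
Along h;k (path 2):
  e0=(1,0) h-->(2,1) k-->(1,0)
  e1=(0,1) h-->(2,0) k-->(0,2)
  composite₂ = (1 0; 0 2)
Equal? NO — does not commute

Answer: DOES NOT COMMUTE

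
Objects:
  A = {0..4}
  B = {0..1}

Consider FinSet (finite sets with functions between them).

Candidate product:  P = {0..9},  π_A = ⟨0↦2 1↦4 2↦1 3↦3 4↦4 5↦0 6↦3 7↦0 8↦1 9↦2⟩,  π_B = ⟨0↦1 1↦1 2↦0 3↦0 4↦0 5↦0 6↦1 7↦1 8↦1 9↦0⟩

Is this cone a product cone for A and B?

|A|·|B| = 5·2 = 10;  |P| = 10
Check the pairing map k ↦ (π_A(k), π_B(k)):
  0 ↦ (2,1)
  1 ↦ (4,1)
  2 ↦ (1,0)
  3 ↦ (3,0)
  4 ↦ (4,0)
  5 ↦ (0,0)
  6 ↦ (3,1)
  7 ↦ (0,1)
  8 ↦ (1,1)
  9 ↦ (2,0)
distinct pairs in image: 10 / 10 needed
  → bijection onto A×B; projections well-typed.

Answer: VALID PRODUCT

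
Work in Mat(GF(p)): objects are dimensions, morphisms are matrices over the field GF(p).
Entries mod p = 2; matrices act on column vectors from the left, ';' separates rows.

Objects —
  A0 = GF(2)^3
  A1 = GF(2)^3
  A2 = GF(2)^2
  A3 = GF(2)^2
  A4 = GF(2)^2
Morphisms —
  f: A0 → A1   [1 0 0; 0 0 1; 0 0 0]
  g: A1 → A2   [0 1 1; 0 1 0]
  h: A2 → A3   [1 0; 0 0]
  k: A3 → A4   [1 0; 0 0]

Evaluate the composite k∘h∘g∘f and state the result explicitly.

Answer: [0 0 1; 0 0 0]

Trace:
  e0=⟨1,0,0⟩ f→⟨1,0,0⟩ g→⟨0,0⟩ h→⟨0,0⟩ k→⟨0,0⟩
  e1=⟨0,1,0⟩ f→⟨0,0,0⟩ g→⟨0,0⟩ h→⟨0,0⟩ k→⟨0,0⟩
  e2=⟨0,0,1⟩ f→⟨0,1,0⟩ g→⟨1,1⟩ h→⟨1,0⟩ k→⟨1,0⟩
composite: [0 0 1; 0 0 0]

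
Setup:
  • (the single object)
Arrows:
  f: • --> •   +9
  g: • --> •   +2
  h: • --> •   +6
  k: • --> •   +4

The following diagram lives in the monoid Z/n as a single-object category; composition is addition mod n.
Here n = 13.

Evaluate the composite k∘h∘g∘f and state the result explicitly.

Answer: +8

Derivation:
  0 +9≡9 +2≡11 +6≡4 +4≡8  (mod 13)
composite: +8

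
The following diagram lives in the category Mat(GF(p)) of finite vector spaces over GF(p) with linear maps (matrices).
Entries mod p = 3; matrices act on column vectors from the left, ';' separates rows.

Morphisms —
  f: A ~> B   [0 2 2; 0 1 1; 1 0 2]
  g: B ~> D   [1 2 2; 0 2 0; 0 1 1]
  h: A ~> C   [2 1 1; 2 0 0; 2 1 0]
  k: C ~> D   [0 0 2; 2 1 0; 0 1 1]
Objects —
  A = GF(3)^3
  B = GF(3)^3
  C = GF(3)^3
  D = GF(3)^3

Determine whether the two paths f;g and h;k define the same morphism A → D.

Answer: DOES NOT COMMUTE

Derivation:
Along f;g (path 1):
  e0=[1,0,0] f~>[0,0,1] g~>[2,0,1]
  e1=[0,1,0] f~>[2,1,0] g~>[1,2,1]
  e2=[0,0,1] f~>[2,1,2] g~>[2,2,0]
  result₁ = [2 1 2; 0 2 2; 1 1 0]
Along h;k (path 2):
  e0=[1,0,0] h~>[2,2,2] k~>[1,0,1]
  e1=[0,1,0] h~>[1,0,1] k~>[2,2,1]
  e2=[0,0,1] h~>[1,0,0] k~>[0,2,0]
  result₂ = [1 2 0; 0 2 2; 1 1 0]
Equal? differ; not commutative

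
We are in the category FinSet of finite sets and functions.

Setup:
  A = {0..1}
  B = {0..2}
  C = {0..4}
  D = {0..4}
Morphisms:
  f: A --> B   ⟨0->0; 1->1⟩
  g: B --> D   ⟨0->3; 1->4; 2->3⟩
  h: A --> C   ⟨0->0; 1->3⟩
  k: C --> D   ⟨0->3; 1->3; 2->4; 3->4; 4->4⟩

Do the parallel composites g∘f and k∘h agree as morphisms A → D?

1) trace f;g:
  0 f-->0 g-->3
  1 f-->1 g-->4
  ⟦path⟧₁ = ⟨0->3; 1->4⟩
2) trace h;k:
  0 h-->0 k-->3
  1 h-->3 k-->4
  ⟦path⟧₂ = ⟨0->3; 1->4⟩
Equal? same morphism ✓

Answer: COMMUTES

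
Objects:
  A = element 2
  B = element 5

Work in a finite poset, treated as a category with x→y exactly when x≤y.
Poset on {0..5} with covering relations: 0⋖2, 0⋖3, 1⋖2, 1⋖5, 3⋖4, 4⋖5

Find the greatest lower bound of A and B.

Answer: NO MEET EXISTS

Work:
{x : x≤A ∧ x≤B} = {0,1}  (A=2, B=5)
  maximal lower bounds 0 and 1 are incomparable: neither 0≤1 nor 1≤0
→ no greatest lower bound exists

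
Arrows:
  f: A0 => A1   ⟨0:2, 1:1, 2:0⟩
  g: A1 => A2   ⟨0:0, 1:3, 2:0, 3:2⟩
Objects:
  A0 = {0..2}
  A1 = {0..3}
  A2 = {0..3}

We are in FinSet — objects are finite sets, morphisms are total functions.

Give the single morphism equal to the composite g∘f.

Answer: ⟨0:0, 1:3, 2:0⟩

Work:
  0 f=>2 g=>0
  1 f=>1 g=>3
  2 f=>0 g=>0
result: ⟨0:0, 1:3, 2:0⟩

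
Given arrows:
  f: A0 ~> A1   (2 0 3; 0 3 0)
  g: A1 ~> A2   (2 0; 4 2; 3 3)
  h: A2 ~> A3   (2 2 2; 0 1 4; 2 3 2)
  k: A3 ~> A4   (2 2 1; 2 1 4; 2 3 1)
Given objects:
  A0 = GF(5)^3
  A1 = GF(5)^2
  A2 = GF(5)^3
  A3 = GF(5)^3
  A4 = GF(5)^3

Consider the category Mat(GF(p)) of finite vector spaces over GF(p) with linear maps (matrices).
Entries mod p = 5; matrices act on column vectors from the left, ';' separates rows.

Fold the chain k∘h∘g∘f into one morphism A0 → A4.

  e0=[1,0,0] f~>[2,0] g~>[4,3,1] h~>[1,2,4] k~>[0,0,2]
  e1=[0,1,0] f~>[0,3] g~>[0,1,4] h~>[0,2,1] k~>[0,1,2]
  e2=[0,0,1] f~>[3,0] g~>[1,2,4] h~>[4,3,1] k~>[0,0,3]
⟦path⟧: (0 0 0; 0 1 0; 2 2 3)

Answer: (0 0 0; 0 1 0; 2 2 3)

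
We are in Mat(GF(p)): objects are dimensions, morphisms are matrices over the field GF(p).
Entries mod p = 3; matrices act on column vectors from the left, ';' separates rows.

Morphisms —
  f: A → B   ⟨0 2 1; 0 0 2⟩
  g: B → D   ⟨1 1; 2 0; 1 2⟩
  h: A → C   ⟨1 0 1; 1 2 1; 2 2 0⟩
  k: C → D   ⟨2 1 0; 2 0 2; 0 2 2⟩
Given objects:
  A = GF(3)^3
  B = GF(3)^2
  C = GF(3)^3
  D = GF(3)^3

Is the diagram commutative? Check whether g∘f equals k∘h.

Path 1 = f;g:
  e0=[1,0,0] f→[0,0] g→[0,0,0]
  e1=[0,1,0] f→[2,0] g→[2,1,2]
  e2=[0,0,1] f→[1,2] g→[0,2,2]
  result₁ = ⟨0 2 0; 0 1 2; 0 2 2⟩
Path 2 = h;k:
  e0=[1,0,0] h→[1,1,2] k→[0,0,0]
  e1=[0,1,0] h→[0,2,2] k→[2,1,2]
  e2=[0,0,1] h→[1,1,0] k→[0,2,2]
  result₂ = ⟨0 2 0; 0 1 2; 0 2 2⟩
Equal? equal; square commutes

Answer: COMMUTES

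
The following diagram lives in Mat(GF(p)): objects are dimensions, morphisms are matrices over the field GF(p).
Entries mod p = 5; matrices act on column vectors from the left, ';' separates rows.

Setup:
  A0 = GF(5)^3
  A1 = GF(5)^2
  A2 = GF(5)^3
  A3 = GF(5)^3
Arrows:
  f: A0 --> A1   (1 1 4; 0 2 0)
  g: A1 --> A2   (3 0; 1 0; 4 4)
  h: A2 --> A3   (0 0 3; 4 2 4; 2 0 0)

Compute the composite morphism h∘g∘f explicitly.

Answer: (2 1 3; 0 2 0; 1 1 4)

Work:
  e0=[1,0,0] f-->[1,0] g-->[3,1,4] h-->[2,0,1]
  e1=[0,1,0] f-->[1,2] g-->[3,1,2] h-->[1,2,1]
  e2=[0,0,1] f-->[4,0] g-->[2,4,1] h-->[3,0,4]
composite: (2 1 3; 0 2 0; 1 1 4)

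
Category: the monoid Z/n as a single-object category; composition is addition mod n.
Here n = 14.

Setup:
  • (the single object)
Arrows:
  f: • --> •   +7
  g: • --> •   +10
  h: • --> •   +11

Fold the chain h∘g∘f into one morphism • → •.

  0 +7≡7 +10≡3 +11≡0  (mod 14)
composite: +0

Answer: +0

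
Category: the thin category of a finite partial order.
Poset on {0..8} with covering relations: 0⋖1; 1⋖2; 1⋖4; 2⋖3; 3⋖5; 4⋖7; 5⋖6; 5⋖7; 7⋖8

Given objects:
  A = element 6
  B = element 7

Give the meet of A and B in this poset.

Answer: A∧B = 5

Derivation:
Lower bounds of A=6 and B=7: {0,1,2,3,5}
  0 <= 5
  1 <= 5
  2 <= 5
  3 <= 5
  5 <= 5
glb = 5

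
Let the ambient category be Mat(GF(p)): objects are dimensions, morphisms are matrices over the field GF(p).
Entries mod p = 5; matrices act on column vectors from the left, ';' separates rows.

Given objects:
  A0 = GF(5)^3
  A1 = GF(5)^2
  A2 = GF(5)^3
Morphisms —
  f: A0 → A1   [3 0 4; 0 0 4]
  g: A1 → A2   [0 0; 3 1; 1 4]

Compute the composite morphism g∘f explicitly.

  e0=[1,0,0] f→[3,0] g→[0,4,3]
  e1=[0,1,0] f→[0,0] g→[0,0,0]
  e2=[0,0,1] f→[4,4] g→[0,1,0]
composite: [0 0 0; 4 0 1; 3 0 0]

Answer: [0 0 0; 4 0 1; 3 0 0]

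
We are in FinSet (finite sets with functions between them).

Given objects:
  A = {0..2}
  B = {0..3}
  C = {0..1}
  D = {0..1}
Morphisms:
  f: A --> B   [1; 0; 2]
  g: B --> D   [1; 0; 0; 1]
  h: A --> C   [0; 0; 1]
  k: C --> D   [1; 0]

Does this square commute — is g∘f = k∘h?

Answer: DOES NOT COMMUTE

Work:
Path 1 = f;g:
  0 f-->1 g-->0
  1 f-->0 g-->1
  2 f-->2 g-->0
  result₁ = [0; 1; 0]
Path 2 = h;k:
  0 h-->0 k-->1
  1 h-->0 k-->1
  2 h-->1 k-->0
  result₂ = [1; 1; 0]
Equal? differ; not commutative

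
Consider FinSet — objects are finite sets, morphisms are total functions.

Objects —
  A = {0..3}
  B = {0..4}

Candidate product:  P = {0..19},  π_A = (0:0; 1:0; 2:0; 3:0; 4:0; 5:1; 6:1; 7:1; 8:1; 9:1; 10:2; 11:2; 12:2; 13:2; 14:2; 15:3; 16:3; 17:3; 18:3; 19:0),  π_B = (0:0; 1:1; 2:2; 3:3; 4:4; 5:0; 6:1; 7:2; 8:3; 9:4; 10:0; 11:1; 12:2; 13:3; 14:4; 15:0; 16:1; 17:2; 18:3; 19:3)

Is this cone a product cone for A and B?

Answer: NOT A VALID PRODUCT — duplicate pair at indices 3,19

Trace:
|A|·|B| = 4·5 = 20;  |P| = 20
Check the pairing map k ↦ (π_A(k), π_B(k)):
  0 : (0,0)
  1 : (0,1)
  2 : (0,2)
  3 : (0,3)
  4 : (0,4)
  5 : (1,0)
  6 : (1,1)
  7 : (1,2)
  8 : (1,3)
  9 : (1,4)
  10 : (2,0)
  11 : (2,1)
  12 : (2,2)
  13 : (2,3)
  14 : (2,4)
  15 : (3,0)
  16 : (3,1)
  17 : (3,2)
  18 : (3,3)
  19 : (0,3)  ✗ repeats pair of k=3
distinct pairs in image: 19 / 20 needed
  → (0,3) hit at k=3 and k=19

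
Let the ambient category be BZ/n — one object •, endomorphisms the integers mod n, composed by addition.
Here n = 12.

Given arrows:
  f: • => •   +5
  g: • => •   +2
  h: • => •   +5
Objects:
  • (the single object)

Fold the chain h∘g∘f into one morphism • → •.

  0 +5≡5 +2≡7 +5≡0  (mod 12)
⟦path⟧: +0

Answer: +0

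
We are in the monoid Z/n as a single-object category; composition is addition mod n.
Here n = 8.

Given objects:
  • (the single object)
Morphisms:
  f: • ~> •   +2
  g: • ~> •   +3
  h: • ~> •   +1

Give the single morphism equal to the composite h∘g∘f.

  0 +2≡2 +3≡5 +1≡6  (mod 8)
⟦path⟧: +6

Answer: +6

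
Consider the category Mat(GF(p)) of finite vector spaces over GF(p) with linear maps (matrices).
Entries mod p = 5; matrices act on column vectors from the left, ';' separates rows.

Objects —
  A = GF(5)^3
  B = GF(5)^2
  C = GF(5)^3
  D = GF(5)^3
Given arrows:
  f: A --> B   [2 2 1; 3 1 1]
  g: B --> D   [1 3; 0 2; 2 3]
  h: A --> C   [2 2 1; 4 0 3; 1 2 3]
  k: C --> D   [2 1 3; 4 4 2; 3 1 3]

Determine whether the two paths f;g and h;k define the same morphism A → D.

1) trace f;g:
  e0=(1,0,0) f-->(2,3) g-->(1,1,3)
  e1=(0,1,0) f-->(2,1) g-->(0,2,2)
  e2=(0,0,1) f-->(1,1) g-->(4,2,0)
  result₁ = [1 0 4; 1 2 2; 3 2 0]
2) trace h;k:
  e0=(1,0,0) h-->(2,4,1) k-->(1,1,3)
  e1=(0,1,0) h-->(2,0,2) k-->(0,2,2)
  e2=(0,0,1) h-->(1,3,3) k-->(4,2,0)
  result₂ = [1 0 4; 1 2 2; 3 2 0]
Equal? equal; square commutes

Answer: COMMUTES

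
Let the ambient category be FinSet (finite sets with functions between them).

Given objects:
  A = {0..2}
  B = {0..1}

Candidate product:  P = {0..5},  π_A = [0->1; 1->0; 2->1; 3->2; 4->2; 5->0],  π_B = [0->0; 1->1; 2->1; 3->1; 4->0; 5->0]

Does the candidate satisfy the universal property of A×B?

|A|·|B| = 3·2 = 6;  |P| = 6
Check the pairing map k ↦ (π_A(k), π_B(k)):
  0 -> (1,0)
  1 -> (0,1)
  2 -> (1,1)
  3 -> (2,1)
  4 -> (2,0)
  5 -> (0,0)
distinct pairs in image: 6 / 6 needed
  → bijection onto A×B; projections well-typed.

Answer: VALID PRODUCT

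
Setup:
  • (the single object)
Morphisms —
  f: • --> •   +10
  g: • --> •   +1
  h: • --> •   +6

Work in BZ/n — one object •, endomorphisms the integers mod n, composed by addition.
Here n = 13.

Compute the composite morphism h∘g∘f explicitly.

Answer: +4

Work:
  0 +10≡10 +1≡11 +6≡4  (mod 13)
composite: +4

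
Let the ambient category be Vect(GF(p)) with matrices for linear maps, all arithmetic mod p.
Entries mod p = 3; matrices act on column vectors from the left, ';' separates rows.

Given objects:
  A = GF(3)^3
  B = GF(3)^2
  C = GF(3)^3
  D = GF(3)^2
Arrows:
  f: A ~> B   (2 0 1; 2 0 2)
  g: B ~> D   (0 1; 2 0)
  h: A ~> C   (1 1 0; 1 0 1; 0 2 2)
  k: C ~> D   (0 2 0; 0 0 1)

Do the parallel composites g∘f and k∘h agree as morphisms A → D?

Path 1 = f;g:
  e0=[1,0,0] f~>[2,2] g~>[2,1]
  e1=[0,1,0] f~>[0,0] g~>[0,0]
  e2=[0,0,1] f~>[1,2] g~>[2,2]
  result₁ = (2 0 2; 1 0 2)
Path 2 = h;k:
  e0=[1,0,0] h~>[1,1,0] k~>[2,0]
  e1=[0,1,0] h~>[1,0,2] k~>[0,2]
  e2=[0,0,1] h~>[0,1,2] k~>[2,2]
  result₂ = (2 0 2; 0 2 2)
Equal? NO — does not commute

Answer: DOES NOT COMMUTE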